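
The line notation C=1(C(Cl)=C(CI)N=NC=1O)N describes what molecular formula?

Heavy atoms from the SMILES: 5 C, 1 Cl, 1 I, 3 N, 1 O.
Implicit hydrogens by atom environment:
  4 × C (aromatic): no H
  2 × N (aromatic): no H
  1 × C: 2 H
  1 × Cl: no H
  1 × I: no H
  1 × N: 2 H
  1 × O: 1 H
  Total hydrogens = 5.
Molecular formula: C5H5ClIN3O

C5H5ClIN3O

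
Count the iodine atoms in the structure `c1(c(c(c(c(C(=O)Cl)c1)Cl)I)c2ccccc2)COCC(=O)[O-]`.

The symbol for iodine appears 1 time in the SMILES.

1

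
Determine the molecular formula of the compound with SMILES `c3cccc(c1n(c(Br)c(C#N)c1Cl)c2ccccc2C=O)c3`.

Heavy atoms from the SMILES: 1 Br, 18 C, 1 Cl, 2 N, 1 O.
Implicit hydrogens by atom environment:
  9 × C (aromatic): 1 H each → 9
  7 × C (aromatic): no H
  1 × Br: no H
  1 × C: 1 H
  1 × C: no H
  1 × Cl: no H
  1 × N (aromatic): no H
  1 × N: no H
  1 × O: no H
  Total hydrogens = 10.
Molecular formula: C18H10BrClN2O

C18H10BrClN2O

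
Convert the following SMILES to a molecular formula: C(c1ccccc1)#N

C7H5N

Heavy atoms from the SMILES: 7 C, 1 N.
Implicit hydrogens by atom environment:
  5 × C (aromatic): 1 H each → 5
  1 × C (aromatic): no H
  1 × C: no H
  1 × N: no H
  Total hydrogens = 5.
Molecular formula: C7H5N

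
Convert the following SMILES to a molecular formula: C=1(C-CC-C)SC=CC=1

Heavy atoms from the SMILES: 8 C, 1 S.
Implicit hydrogens by atom environment:
  3 × C: 2 H each → 6
  3 × C (aromatic): 1 H each → 3
  1 × C: 3 H
  1 × C (aromatic): no H
  1 × S (aromatic): no H
  Total hydrogens = 12.
Molecular formula: C8H12S

C8H12S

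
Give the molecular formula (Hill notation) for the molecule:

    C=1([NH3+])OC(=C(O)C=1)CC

Heavy atoms from the SMILES: 6 C, 1 N, 2 O.
Implicit hydrogens by atom environment:
  3 × C (aromatic): no H
  1 × C: 3 H
  1 × C: 2 H
  1 × C (aromatic): 1 H
  1 × N (charge +1): 3 H
  1 × O: 1 H
  1 × O (aromatic): no H
  Total hydrogens = 10.
Net charge +1.
Molecular formula: C6H10NO2+

C6H10NO2+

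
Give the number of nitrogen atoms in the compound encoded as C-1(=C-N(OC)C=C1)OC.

The symbol for nitrogen appears 1 time in the SMILES.

1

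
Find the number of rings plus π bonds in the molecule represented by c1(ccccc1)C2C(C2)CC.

5

Molecular formula from the SMILES: C11H14.
DoU = (2C + 2 + N − H − X)/2 = (2·11 + 2 + 0 − 14 − 0)/2 = 10/2 = 5.
(Structurally: 2 ring(s) + 3 π bond(s) = 5.)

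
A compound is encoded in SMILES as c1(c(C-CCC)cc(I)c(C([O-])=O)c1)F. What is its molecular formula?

C11H11FIO2-

Heavy atoms from the SMILES: 11 C, 1 F, 1 I, 2 O.
Implicit hydrogens by atom environment:
  4 × C (aromatic): no H
  3 × C: 2 H each → 6
  2 × C (aromatic): 1 H each → 2
  1 × C: 3 H
  1 × C: no H
  1 × F: no H
  1 × I: no H
  1 × O: no H
  1 × O (charge -1): no H
  Total hydrogens = 11.
Net charge -1.
Molecular formula: C11H11FIO2-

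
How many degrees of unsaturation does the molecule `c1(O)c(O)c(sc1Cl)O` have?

3

Molecular formula from the SMILES: C4H3ClO3S.
DoU = (2C + 2 + N − H − X)/2 = (2·4 + 2 + 0 − 3 − 1)/2 = 6/2 = 3.
(Structurally: 1 ring(s) + 2 π bond(s) = 3.)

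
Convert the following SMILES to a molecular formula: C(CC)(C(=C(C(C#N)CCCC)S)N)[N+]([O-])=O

Heavy atoms from the SMILES: 11 C, 3 N, 2 O, 1 S.
Implicit hydrogens by atom environment:
  4 × C: 2 H each → 8
  3 × C: no H
  2 × C: 3 H each → 6
  2 × C: 1 H each → 2
  1 × N: 2 H
  1 × N: no H
  1 × N (charge +1): no H
  1 × O: no H
  1 × O (charge -1): no H
  1 × S: 1 H
  Total hydrogens = 19.
Molecular formula: C11H19N3O2S

C11H19N3O2S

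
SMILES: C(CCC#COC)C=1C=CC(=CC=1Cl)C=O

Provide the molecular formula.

Heavy atoms from the SMILES: 13 C, 1 Cl, 2 O.
Implicit hydrogens by atom environment:
  3 × C: 2 H each → 6
  3 × C (aromatic): 1 H each → 3
  3 × C (aromatic): no H
  2 × C: no H
  2 × O: no H
  1 × C: 3 H
  1 × C: 1 H
  1 × Cl: no H
  Total hydrogens = 13.
Molecular formula: C13H13ClO2

C13H13ClO2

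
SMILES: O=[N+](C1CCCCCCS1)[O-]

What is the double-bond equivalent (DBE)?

Molecular formula from the SMILES: C7H13NO2S.
DoU = (2C + 2 + N − H − X)/2 = (2·7 + 2 + 1 − 13 − 0)/2 = 4/2 = 2.
(Structurally: 1 ring(s) + 1 π bond(s) = 2.)

2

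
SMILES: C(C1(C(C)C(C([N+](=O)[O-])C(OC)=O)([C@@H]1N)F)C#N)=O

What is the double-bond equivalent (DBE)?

Molecular formula from the SMILES: C10H12FN3O5.
DoU = (2C + 2 + N − H − X)/2 = (2·10 + 2 + 3 − 12 − 1)/2 = 12/2 = 6.
(Structurally: 1 ring(s) + 5 π bond(s) = 6.)

6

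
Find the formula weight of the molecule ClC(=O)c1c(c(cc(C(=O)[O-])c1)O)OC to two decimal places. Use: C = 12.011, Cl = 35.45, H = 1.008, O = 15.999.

229.59

Molecular formula: C9H6ClO5-.
M = 9×12.011 + 1×35.45 + 6×1.008 + 5×15.999 = 229.59 g/mol.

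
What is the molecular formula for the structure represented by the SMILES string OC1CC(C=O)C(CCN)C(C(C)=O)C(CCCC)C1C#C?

C18H29NO3

Heavy atoms from the SMILES: 18 C, 1 N, 3 O.
Implicit hydrogens by atom environment:
  8 × C: 1 H each → 8
  6 × C: 2 H each → 12
  2 × C: 3 H each → 6
  2 × C: no H
  2 × O: no H
  1 × N: 2 H
  1 × O: 1 H
  Total hydrogens = 29.
Molecular formula: C18H29NO3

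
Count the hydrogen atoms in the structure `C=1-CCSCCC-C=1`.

Hydrogens are implicit in SMILES; fill each atom to its normal valence:
  5 × C: 2 H each → 10
  2 × C: 1 H each → 2
  1 × S: no H
  Total hydrogens = 12.

12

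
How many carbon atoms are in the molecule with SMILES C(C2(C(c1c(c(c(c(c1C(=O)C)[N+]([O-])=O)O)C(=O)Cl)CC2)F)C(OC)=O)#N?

16

The symbol for carbon appears 16 times in the SMILES. Lowercase c denotes aromatic carbon and counts toward C.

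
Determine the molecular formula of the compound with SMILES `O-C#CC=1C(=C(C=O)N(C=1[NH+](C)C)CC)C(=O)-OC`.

C13H17N2O4+

Heavy atoms from the SMILES: 13 C, 2 N, 4 O.
Implicit hydrogens by atom environment:
  4 × C: 3 H each → 12
  4 × C (aromatic): no H
  3 × C: no H
  3 × O: no H
  1 × C: 2 H
  1 × C: 1 H
  1 × N (charge +1): 1 H
  1 × N (aromatic): no H
  1 × O: 1 H
  Total hydrogens = 17.
Net charge +1.
Molecular formula: C13H17N2O4+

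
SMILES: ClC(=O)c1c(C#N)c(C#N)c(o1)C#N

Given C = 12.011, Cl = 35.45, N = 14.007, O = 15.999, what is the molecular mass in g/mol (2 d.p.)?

205.56

Molecular formula: C8ClN3O2.
M = 8×12.011 + 1×35.45 + 3×14.007 + 2×15.999 = 205.56 g/mol.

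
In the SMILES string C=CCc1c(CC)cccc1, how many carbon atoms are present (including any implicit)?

The symbol for carbon appears 11 times in the SMILES. Lowercase c denotes aromatic carbon and counts toward C.

11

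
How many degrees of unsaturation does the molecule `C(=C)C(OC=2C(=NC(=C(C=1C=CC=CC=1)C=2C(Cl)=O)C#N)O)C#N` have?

14

Molecular formula from the SMILES: C17H10ClN3O3.
DoU = (2C + 2 + N − H − X)/2 = (2·17 + 2 + 3 − 10 − 1)/2 = 28/2 = 14.
(Structurally: 2 ring(s) + 12 π bond(s) = 14.)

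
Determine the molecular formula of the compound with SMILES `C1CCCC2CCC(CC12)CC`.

Heavy atoms from the SMILES: 12 C.
Implicit hydrogens by atom environment:
  8 × C: 2 H each → 16
  3 × C: 1 H each → 3
  1 × C: 3 H
  Total hydrogens = 22.
Molecular formula: C12H22

C12H22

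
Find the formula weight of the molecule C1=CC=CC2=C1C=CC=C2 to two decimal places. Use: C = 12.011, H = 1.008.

Molecular formula: C10H8.
M = 10×12.011 + 8×1.008 = 128.17 g/mol.

128.17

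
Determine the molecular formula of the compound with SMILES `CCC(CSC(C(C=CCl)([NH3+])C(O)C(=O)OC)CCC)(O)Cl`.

Heavy atoms from the SMILES: 14 C, 2 Cl, 1 N, 4 O, 1 S.
Implicit hydrogens by atom environment:
  4 × C: 2 H each → 8
  4 × C: 1 H each → 4
  3 × C: 3 H each → 9
  3 × C: no H
  2 × Cl: no H
  2 × O: 1 H each → 2
  2 × O: no H
  1 × N (charge +1): 3 H
  1 × S: no H
  Total hydrogens = 26.
Net charge +1.
Molecular formula: C14H26Cl2NO4S+

C14H26Cl2NO4S+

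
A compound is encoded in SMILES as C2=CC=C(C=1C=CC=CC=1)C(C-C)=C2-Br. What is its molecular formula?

Heavy atoms from the SMILES: 1 Br, 14 C.
Implicit hydrogens by atom environment:
  8 × C (aromatic): 1 H each → 8
  4 × C (aromatic): no H
  1 × Br: no H
  1 × C: 3 H
  1 × C: 2 H
  Total hydrogens = 13.
Molecular formula: C14H13Br

C14H13Br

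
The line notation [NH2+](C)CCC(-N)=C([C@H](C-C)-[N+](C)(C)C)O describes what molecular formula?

[C11H27N3O]2+

Heavy atoms from the SMILES: 11 C, 3 N, 1 O.
Implicit hydrogens by atom environment:
  5 × C: 3 H each → 15
  3 × C: 2 H each → 6
  2 × C: no H
  1 × C: 1 H
  1 × N: 2 H
  1 × N (charge +1): 2 H
  1 × N (charge +1): no H
  1 × O: 1 H
  Total hydrogens = 27.
Net charge +2.
Molecular formula: [C11H27N3O]2+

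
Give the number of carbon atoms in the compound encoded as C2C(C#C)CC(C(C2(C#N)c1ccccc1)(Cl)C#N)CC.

18

The symbol for carbon appears 18 times in the SMILES. Lowercase c denotes aromatic carbon and counts toward C.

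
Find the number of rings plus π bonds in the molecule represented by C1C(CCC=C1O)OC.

2

Molecular formula from the SMILES: C7H12O2.
DoU = (2C + 2 + N − H − X)/2 = (2·7 + 2 + 0 − 12 − 0)/2 = 4/2 = 2.
(Structurally: 1 ring(s) + 1 π bond(s) = 2.)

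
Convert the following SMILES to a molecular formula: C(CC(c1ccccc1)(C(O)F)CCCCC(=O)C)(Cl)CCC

C19H28ClFO2

Heavy atoms from the SMILES: 19 C, 1 Cl, 1 F, 2 O.
Implicit hydrogens by atom environment:
  7 × C: 2 H each → 14
  5 × C (aromatic): 1 H each → 5
  2 × C: 3 H each → 6
  2 × C: 1 H each → 2
  2 × C: no H
  1 × C (aromatic): no H
  1 × Cl: no H
  1 × F: no H
  1 × O: 1 H
  1 × O: no H
  Total hydrogens = 28.
Molecular formula: C19H28ClFO2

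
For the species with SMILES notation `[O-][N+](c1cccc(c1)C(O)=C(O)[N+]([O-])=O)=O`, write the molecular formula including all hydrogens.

Heavy atoms from the SMILES: 8 C, 2 N, 6 O.
Implicit hydrogens by atom environment:
  4 × C (aromatic): 1 H each → 4
  2 × C: no H
  2 × C (aromatic): no H
  2 × N (charge +1): no H
  2 × O: 1 H each → 2
  2 × O: no H
  2 × O (charge -1): no H
  Total hydrogens = 6.
Molecular formula: C8H6N2O6

C8H6N2O6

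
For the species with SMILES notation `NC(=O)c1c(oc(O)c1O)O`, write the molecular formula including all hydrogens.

C5H5NO5

Heavy atoms from the SMILES: 5 C, 1 N, 5 O.
Implicit hydrogens by atom environment:
  4 × C (aromatic): no H
  3 × O: 1 H each → 3
  1 × C: no H
  1 × N: 2 H
  1 × O (aromatic): no H
  1 × O: no H
  Total hydrogens = 5.
Molecular formula: C5H5NO5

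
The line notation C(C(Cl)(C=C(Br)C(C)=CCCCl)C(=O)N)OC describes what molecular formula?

Heavy atoms from the SMILES: 1 Br, 11 C, 2 Cl, 1 N, 2 O.
Implicit hydrogens by atom environment:
  4 × C: no H
  3 × C: 2 H each → 6
  2 × C: 3 H each → 6
  2 × C: 1 H each → 2
  2 × Cl: no H
  2 × O: no H
  1 × Br: no H
  1 × N: 2 H
  Total hydrogens = 16.
Molecular formula: C11H16BrCl2NO2

C11H16BrCl2NO2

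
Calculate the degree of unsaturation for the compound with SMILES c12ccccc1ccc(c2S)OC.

7

Molecular formula from the SMILES: C11H10OS.
DoU = (2C + 2 + N − H − X)/2 = (2·11 + 2 + 0 − 10 − 0)/2 = 14/2 = 7.
(Structurally: 2 ring(s) + 5 π bond(s) = 7.)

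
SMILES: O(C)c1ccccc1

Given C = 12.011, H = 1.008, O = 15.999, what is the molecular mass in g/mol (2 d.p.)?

108.14

Molecular formula: C7H8O.
M = 7×12.011 + 8×1.008 + 1×15.999 = 108.14 g/mol.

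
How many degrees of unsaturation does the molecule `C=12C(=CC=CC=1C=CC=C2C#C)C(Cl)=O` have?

10

Molecular formula from the SMILES: C13H7ClO.
DoU = (2C + 2 + N − H − X)/2 = (2·13 + 2 + 0 − 7 − 1)/2 = 20/2 = 10.
(Structurally: 2 ring(s) + 8 π bond(s) = 10.)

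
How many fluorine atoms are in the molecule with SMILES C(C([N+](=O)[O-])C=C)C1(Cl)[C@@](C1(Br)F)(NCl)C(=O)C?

The symbol for fluorine appears 1 time in the SMILES.

1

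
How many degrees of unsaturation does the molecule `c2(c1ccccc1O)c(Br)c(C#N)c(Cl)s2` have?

9

Molecular formula from the SMILES: C11H5BrClNOS.
DoU = (2C + 2 + N − H − X)/2 = (2·11 + 2 + 1 − 5 − 2)/2 = 18/2 = 9.
(Structurally: 2 ring(s) + 7 π bond(s) = 9.)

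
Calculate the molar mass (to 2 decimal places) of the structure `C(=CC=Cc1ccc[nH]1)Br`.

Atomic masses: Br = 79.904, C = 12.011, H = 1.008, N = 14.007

198.06

Molecular formula: C8H8BrN.
M = 1×79.904 + 8×12.011 + 8×1.008 + 1×14.007 = 198.06 g/mol.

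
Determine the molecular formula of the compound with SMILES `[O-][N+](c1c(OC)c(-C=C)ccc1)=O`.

C9H9NO3

Heavy atoms from the SMILES: 9 C, 1 N, 3 O.
Implicit hydrogens by atom environment:
  3 × C (aromatic): 1 H each → 3
  3 × C (aromatic): no H
  2 × O: no H
  1 × C: 3 H
  1 × C: 2 H
  1 × C: 1 H
  1 × N (charge +1): no H
  1 × O (charge -1): no H
  Total hydrogens = 9.
Molecular formula: C9H9NO3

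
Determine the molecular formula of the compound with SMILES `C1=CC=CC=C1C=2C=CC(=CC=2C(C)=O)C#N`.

Heavy atoms from the SMILES: 15 C, 1 N, 1 O.
Implicit hydrogens by atom environment:
  8 × C (aromatic): 1 H each → 8
  4 × C (aromatic): no H
  2 × C: no H
  1 × C: 3 H
  1 × N: no H
  1 × O: no H
  Total hydrogens = 11.
Molecular formula: C15H11NO

C15H11NO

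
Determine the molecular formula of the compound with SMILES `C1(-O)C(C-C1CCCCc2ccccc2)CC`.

C16H24O

Heavy atoms from the SMILES: 16 C, 1 O.
Implicit hydrogens by atom environment:
  6 × C: 2 H each → 12
  5 × C (aromatic): 1 H each → 5
  3 × C: 1 H each → 3
  1 × C: 3 H
  1 × C (aromatic): no H
  1 × O: 1 H
  Total hydrogens = 24.
Molecular formula: C16H24O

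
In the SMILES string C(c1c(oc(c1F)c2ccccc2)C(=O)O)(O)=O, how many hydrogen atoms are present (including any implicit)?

7

Hydrogens are implicit in SMILES; fill each atom to its normal valence:
  5 × C (aromatic): 1 H each → 5
  5 × C (aromatic): no H
  2 × C: no H
  2 × O: 1 H each → 2
  2 × O: no H
  1 × F: no H
  1 × O (aromatic): no H
  Total hydrogens = 7.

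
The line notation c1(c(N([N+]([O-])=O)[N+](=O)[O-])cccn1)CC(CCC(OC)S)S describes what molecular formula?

C11H16N4O5S2

Heavy atoms from the SMILES: 11 C, 4 N, 5 O, 2 S.
Implicit hydrogens by atom environment:
  3 × C: 2 H each → 6
  3 × C (aromatic): 1 H each → 3
  3 × O: no H
  2 × C: 1 H each → 2
  2 × C (aromatic): no H
  2 × N (charge +1): no H
  2 × O (charge -1): no H
  2 × S: 1 H each → 2
  1 × C: 3 H
  1 × N (aromatic): no H
  1 × N: no H
  Total hydrogens = 16.
Molecular formula: C11H16N4O5S2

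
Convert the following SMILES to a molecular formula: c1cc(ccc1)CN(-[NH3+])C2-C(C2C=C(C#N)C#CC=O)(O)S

Heavy atoms from the SMILES: 16 C, 3 N, 2 O, 1 S.
Implicit hydrogens by atom environment:
  5 × C (aromatic): 1 H each → 5
  5 × C: no H
  4 × C: 1 H each → 4
  2 × N: no H
  1 × C: 2 H
  1 × C (aromatic): no H
  1 × N (charge +1): 3 H
  1 × O: 1 H
  1 × O: no H
  1 × S: 1 H
  Total hydrogens = 16.
Net charge +1.
Molecular formula: C16H16N3O2S+

C16H16N3O2S+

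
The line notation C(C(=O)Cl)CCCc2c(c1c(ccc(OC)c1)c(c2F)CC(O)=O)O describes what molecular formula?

Heavy atoms from the SMILES: 18 C, 1 Cl, 1 F, 5 O.
Implicit hydrogens by atom environment:
  7 × C (aromatic): no H
  5 × C: 2 H each → 10
  3 × C (aromatic): 1 H each → 3
  3 × O: no H
  2 × C: no H
  2 × O: 1 H each → 2
  1 × C: 3 H
  1 × Cl: no H
  1 × F: no H
  Total hydrogens = 18.
Molecular formula: C18H18ClFO5

C18H18ClFO5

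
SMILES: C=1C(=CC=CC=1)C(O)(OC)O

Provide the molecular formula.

Heavy atoms from the SMILES: 8 C, 3 O.
Implicit hydrogens by atom environment:
  5 × C (aromatic): 1 H each → 5
  2 × O: 1 H each → 2
  1 × C: 3 H
  1 × C: no H
  1 × C (aromatic): no H
  1 × O: no H
  Total hydrogens = 10.
Molecular formula: C8H10O3

C8H10O3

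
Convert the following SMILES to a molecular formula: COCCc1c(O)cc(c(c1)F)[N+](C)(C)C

C12H19FNO2+

Heavy atoms from the SMILES: 12 C, 1 F, 1 N, 2 O.
Implicit hydrogens by atom environment:
  4 × C: 3 H each → 12
  4 × C (aromatic): no H
  2 × C: 2 H each → 4
  2 × C (aromatic): 1 H each → 2
  1 × F: no H
  1 × N (charge +1): no H
  1 × O: 1 H
  1 × O: no H
  Total hydrogens = 19.
Net charge +1.
Molecular formula: C12H19FNO2+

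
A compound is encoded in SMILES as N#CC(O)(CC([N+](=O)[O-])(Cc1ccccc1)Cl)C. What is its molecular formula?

C12H13ClN2O3

Heavy atoms from the SMILES: 12 C, 1 Cl, 2 N, 3 O.
Implicit hydrogens by atom environment:
  5 × C (aromatic): 1 H each → 5
  3 × C: no H
  2 × C: 2 H each → 4
  1 × C: 3 H
  1 × C (aromatic): no H
  1 × Cl: no H
  1 × N (charge +1): no H
  1 × N: no H
  1 × O: 1 H
  1 × O: no H
  1 × O (charge -1): no H
  Total hydrogens = 13.
Molecular formula: C12H13ClN2O3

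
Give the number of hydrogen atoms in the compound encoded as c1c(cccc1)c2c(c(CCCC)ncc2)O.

Hydrogens are implicit in SMILES; fill each atom to its normal valence:
  7 × C (aromatic): 1 H each → 7
  4 × C (aromatic): no H
  3 × C: 2 H each → 6
  1 × C: 3 H
  1 × N (aromatic): no H
  1 × O: 1 H
  Total hydrogens = 17.

17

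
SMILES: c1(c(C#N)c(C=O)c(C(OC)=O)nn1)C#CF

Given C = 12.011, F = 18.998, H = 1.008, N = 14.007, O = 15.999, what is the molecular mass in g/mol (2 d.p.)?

233.16

Molecular formula: C10H4FN3O3.
M = 10×12.011 + 1×18.998 + 4×1.008 + 3×14.007 + 3×15.999 = 233.16 g/mol.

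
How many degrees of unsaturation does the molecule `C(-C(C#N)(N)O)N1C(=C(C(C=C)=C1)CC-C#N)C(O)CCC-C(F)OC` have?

Molecular formula from the SMILES: C18H25FN4O3.
DoU = (2C + 2 + N − H − X)/2 = (2·18 + 2 + 4 − 25 − 1)/2 = 16/2 = 8.
(Structurally: 1 ring(s) + 7 π bond(s) = 8.)

8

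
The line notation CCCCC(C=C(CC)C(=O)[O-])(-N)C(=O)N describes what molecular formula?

Heavy atoms from the SMILES: 11 C, 2 N, 3 O.
Implicit hydrogens by atom environment:
  4 × C: 2 H each → 8
  4 × C: no H
  2 × C: 3 H each → 6
  2 × N: 2 H each → 4
  2 × O: no H
  1 × C: 1 H
  1 × O (charge -1): no H
  Total hydrogens = 19.
Net charge -1.
Molecular formula: C11H19N2O3-

C11H19N2O3-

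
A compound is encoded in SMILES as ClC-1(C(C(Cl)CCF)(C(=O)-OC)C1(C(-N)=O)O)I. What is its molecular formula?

Heavy atoms from the SMILES: 9 C, 2 Cl, 1 F, 1 I, 1 N, 4 O.
Implicit hydrogens by atom environment:
  5 × C: no H
  3 × O: no H
  2 × C: 2 H each → 4
  2 × Cl: no H
  1 × C: 3 H
  1 × C: 1 H
  1 × F: no H
  1 × I: no H
  1 × N: 2 H
  1 × O: 1 H
  Total hydrogens = 11.
Molecular formula: C9H11Cl2FINO4

C9H11Cl2FINO4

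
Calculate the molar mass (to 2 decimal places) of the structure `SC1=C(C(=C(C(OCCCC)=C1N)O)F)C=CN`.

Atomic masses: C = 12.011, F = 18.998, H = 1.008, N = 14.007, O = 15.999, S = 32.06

272.34

Molecular formula: C12H17FN2O2S.
M = 12×12.011 + 1×18.998 + 17×1.008 + 2×14.007 + 2×15.999 + 1×32.06 = 272.34 g/mol.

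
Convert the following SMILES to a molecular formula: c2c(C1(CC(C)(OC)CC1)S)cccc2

Heavy atoms from the SMILES: 13 C, 1 O, 1 S.
Implicit hydrogens by atom environment:
  5 × C (aromatic): 1 H each → 5
  3 × C: 2 H each → 6
  2 × C: 3 H each → 6
  2 × C: no H
  1 × C (aromatic): no H
  1 × O: no H
  1 × S: 1 H
  Total hydrogens = 18.
Molecular formula: C13H18OS

C13H18OS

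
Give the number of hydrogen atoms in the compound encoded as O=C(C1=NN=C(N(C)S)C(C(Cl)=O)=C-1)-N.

7

Hydrogens are implicit in SMILES; fill each atom to its normal valence:
  3 × C (aromatic): no H
  2 × C: no H
  2 × N (aromatic): no H
  2 × O: no H
  1 × C: 3 H
  1 × C (aromatic): 1 H
  1 × Cl: no H
  1 × N: 2 H
  1 × N: no H
  1 × S: 1 H
  Total hydrogens = 7.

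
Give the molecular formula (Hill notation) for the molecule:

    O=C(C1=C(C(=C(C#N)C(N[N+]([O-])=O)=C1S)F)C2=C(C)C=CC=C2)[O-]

Heavy atoms from the SMILES: 15 C, 1 F, 3 N, 4 O, 1 S.
Implicit hydrogens by atom environment:
  8 × C (aromatic): no H
  4 × C (aromatic): 1 H each → 4
  2 × C: no H
  2 × O: no H
  2 × O (charge -1): no H
  1 × C: 3 H
  1 × F: no H
  1 × N: 1 H
  1 × N: no H
  1 × N (charge +1): no H
  1 × S: 1 H
  Total hydrogens = 9.
Net charge -1.
Molecular formula: C15H9FN3O4S-

C15H9FN3O4S-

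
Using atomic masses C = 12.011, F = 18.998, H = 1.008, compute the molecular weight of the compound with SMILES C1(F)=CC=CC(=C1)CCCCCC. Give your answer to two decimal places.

Molecular formula: C12H17F.
M = 12×12.011 + 1×18.998 + 17×1.008 = 180.27 g/mol.

180.27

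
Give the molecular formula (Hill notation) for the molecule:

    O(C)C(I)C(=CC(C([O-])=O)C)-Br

Heavy atoms from the SMILES: 1 Br, 7 C, 1 I, 3 O.
Implicit hydrogens by atom environment:
  3 × C: 1 H each → 3
  2 × C: 3 H each → 6
  2 × C: no H
  2 × O: no H
  1 × Br: no H
  1 × I: no H
  1 × O (charge -1): no H
  Total hydrogens = 9.
Net charge -1.
Molecular formula: C7H9BrIO3-

C7H9BrIO3-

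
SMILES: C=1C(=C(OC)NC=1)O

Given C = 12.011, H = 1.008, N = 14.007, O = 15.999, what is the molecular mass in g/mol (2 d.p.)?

Molecular formula: C5H7NO2.
M = 5×12.011 + 7×1.008 + 1×14.007 + 2×15.999 = 113.12 g/mol.

113.12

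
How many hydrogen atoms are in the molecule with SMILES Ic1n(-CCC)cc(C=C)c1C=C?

14

Hydrogens are implicit in SMILES; fill each atom to its normal valence:
  4 × C: 2 H each → 8
  3 × C (aromatic): no H
  2 × C: 1 H each → 2
  1 × C: 3 H
  1 × C (aromatic): 1 H
  1 × I: no H
  1 × N (aromatic): no H
  Total hydrogens = 14.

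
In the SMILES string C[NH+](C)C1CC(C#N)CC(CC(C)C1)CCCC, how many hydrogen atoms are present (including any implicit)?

Hydrogens are implicit in SMILES; fill each atom to its normal valence:
  7 × C: 2 H each → 14
  4 × C: 3 H each → 12
  4 × C: 1 H each → 4
  1 × C: no H
  1 × N (charge +1): 1 H
  1 × N: no H
  Total hydrogens = 31.

31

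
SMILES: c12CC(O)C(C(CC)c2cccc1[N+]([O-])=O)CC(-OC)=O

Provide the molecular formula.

C15H19NO5

Heavy atoms from the SMILES: 15 C, 1 N, 5 O.
Implicit hydrogens by atom environment:
  3 × C: 2 H each → 6
  3 × C (aromatic): 1 H each → 3
  3 × C: 1 H each → 3
  3 × C (aromatic): no H
  3 × O: no H
  2 × C: 3 H each → 6
  1 × C: no H
  1 × N (charge +1): no H
  1 × O: 1 H
  1 × O (charge -1): no H
  Total hydrogens = 19.
Molecular formula: C15H19NO5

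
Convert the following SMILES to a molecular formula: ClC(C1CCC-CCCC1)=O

C9H15ClO

Heavy atoms from the SMILES: 9 C, 1 Cl, 1 O.
Implicit hydrogens by atom environment:
  7 × C: 2 H each → 14
  1 × C: 1 H
  1 × C: no H
  1 × Cl: no H
  1 × O: no H
  Total hydrogens = 15.
Molecular formula: C9H15ClO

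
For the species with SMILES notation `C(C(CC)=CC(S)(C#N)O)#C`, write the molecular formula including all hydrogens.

Heavy atoms from the SMILES: 8 C, 1 N, 1 O, 1 S.
Implicit hydrogens by atom environment:
  4 × C: no H
  2 × C: 1 H each → 2
  1 × C: 3 H
  1 × C: 2 H
  1 × N: no H
  1 × O: 1 H
  1 × S: 1 H
  Total hydrogens = 9.
Molecular formula: C8H9NOS

C8H9NOS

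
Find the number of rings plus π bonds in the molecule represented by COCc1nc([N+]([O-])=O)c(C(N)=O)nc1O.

6

Molecular formula from the SMILES: C7H8N4O5.
DoU = (2C + 2 + N − H − X)/2 = (2·7 + 2 + 4 − 8 − 0)/2 = 12/2 = 6.
(Structurally: 1 ring(s) + 5 π bond(s) = 6.)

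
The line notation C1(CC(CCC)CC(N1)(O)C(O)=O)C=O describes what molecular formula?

Heavy atoms from the SMILES: 10 C, 1 N, 4 O.
Implicit hydrogens by atom environment:
  4 × C: 2 H each → 8
  3 × C: 1 H each → 3
  2 × C: no H
  2 × O: 1 H each → 2
  2 × O: no H
  1 × C: 3 H
  1 × N: 1 H
  Total hydrogens = 17.
Molecular formula: C10H17NO4

C10H17NO4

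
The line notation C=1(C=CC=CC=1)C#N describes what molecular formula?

Heavy atoms from the SMILES: 7 C, 1 N.
Implicit hydrogens by atom environment:
  5 × C (aromatic): 1 H each → 5
  1 × C (aromatic): no H
  1 × C: no H
  1 × N: no H
  Total hydrogens = 5.
Molecular formula: C7H5N

C7H5N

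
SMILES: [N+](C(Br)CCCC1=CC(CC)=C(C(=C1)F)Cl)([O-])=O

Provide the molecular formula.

Heavy atoms from the SMILES: 1 Br, 12 C, 1 Cl, 1 F, 1 N, 2 O.
Implicit hydrogens by atom environment:
  4 × C: 2 H each → 8
  4 × C (aromatic): no H
  2 × C (aromatic): 1 H each → 2
  1 × Br: no H
  1 × C: 3 H
  1 × C: 1 H
  1 × Cl: no H
  1 × F: no H
  1 × N (charge +1): no H
  1 × O: no H
  1 × O (charge -1): no H
  Total hydrogens = 14.
Molecular formula: C12H14BrClFNO2

C12H14BrClFNO2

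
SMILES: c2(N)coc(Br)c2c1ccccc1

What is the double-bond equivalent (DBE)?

Molecular formula from the SMILES: C10H8BrNO.
DoU = (2C + 2 + N − H − X)/2 = (2·10 + 2 + 1 − 8 − 1)/2 = 14/2 = 7.
(Structurally: 2 ring(s) + 5 π bond(s) = 7.)

7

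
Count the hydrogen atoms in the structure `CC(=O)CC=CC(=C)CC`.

14

Hydrogens are implicit in SMILES; fill each atom to its normal valence:
  3 × C: 2 H each → 6
  2 × C: 3 H each → 6
  2 × C: 1 H each → 2
  2 × C: no H
  1 × O: no H
  Total hydrogens = 14.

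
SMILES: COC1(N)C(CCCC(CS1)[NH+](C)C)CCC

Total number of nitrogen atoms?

2

The symbol for nitrogen appears 2 times in the SMILES.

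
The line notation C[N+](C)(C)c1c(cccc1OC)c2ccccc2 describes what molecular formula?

C16H20NO+

Heavy atoms from the SMILES: 16 C, 1 N, 1 O.
Implicit hydrogens by atom environment:
  8 × C (aromatic): 1 H each → 8
  4 × C: 3 H each → 12
  4 × C (aromatic): no H
  1 × N (charge +1): no H
  1 × O: no H
  Total hydrogens = 20.
Net charge +1.
Molecular formula: C16H20NO+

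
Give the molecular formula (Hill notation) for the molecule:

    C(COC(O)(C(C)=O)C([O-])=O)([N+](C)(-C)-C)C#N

C10H16N2O5

Heavy atoms from the SMILES: 10 C, 2 N, 5 O.
Implicit hydrogens by atom environment:
  4 × C: 3 H each → 12
  4 × C: no H
  3 × O: no H
  1 × C: 2 H
  1 × C: 1 H
  1 × N: no H
  1 × N (charge +1): no H
  1 × O: 1 H
  1 × O (charge -1): no H
  Total hydrogens = 16.
Molecular formula: C10H16N2O5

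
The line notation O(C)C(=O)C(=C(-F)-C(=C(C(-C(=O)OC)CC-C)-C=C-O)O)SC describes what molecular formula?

C15H21FO6S

Heavy atoms from the SMILES: 15 C, 1 F, 6 O, 1 S.
Implicit hydrogens by atom environment:
  6 × C: no H
  4 × C: 3 H each → 12
  4 × O: no H
  3 × C: 1 H each → 3
  2 × C: 2 H each → 4
  2 × O: 1 H each → 2
  1 × F: no H
  1 × S: no H
  Total hydrogens = 21.
Molecular formula: C15H21FO6S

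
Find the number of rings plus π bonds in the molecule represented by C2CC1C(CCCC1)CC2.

2

Molecular formula from the SMILES: C10H18.
DoU = (2C + 2 + N − H − X)/2 = (2·10 + 2 + 0 − 18 − 0)/2 = 4/2 = 2.
(Structurally: 2 ring(s) + 0 π bond(s) = 2.)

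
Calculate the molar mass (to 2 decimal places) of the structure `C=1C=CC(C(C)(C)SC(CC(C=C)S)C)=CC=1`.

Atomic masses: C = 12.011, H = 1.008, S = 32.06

266.46

Molecular formula: C15H22S2.
M = 15×12.011 + 22×1.008 + 2×32.06 = 266.46 g/mol.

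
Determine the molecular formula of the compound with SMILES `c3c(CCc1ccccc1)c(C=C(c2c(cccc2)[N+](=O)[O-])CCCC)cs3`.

C24H25NO2S

Heavy atoms from the SMILES: 24 C, 1 N, 2 O, 1 S.
Implicit hydrogens by atom environment:
  11 × C (aromatic): 1 H each → 11
  5 × C: 2 H each → 10
  5 × C (aromatic): no H
  1 × C: 3 H
  1 × C: 1 H
  1 × C: no H
  1 × N (charge +1): no H
  1 × O: no H
  1 × O (charge -1): no H
  1 × S (aromatic): no H
  Total hydrogens = 25.
Molecular formula: C24H25NO2S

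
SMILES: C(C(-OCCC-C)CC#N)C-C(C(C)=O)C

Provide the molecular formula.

C13H23NO2

Heavy atoms from the SMILES: 13 C, 1 N, 2 O.
Implicit hydrogens by atom environment:
  6 × C: 2 H each → 12
  3 × C: 3 H each → 9
  2 × C: 1 H each → 2
  2 × C: no H
  2 × O: no H
  1 × N: no H
  Total hydrogens = 23.
Molecular formula: C13H23NO2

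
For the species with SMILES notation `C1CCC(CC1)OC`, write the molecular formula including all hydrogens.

C7H14O

Heavy atoms from the SMILES: 7 C, 1 O.
Implicit hydrogens by atom environment:
  5 × C: 2 H each → 10
  1 × C: 3 H
  1 × C: 1 H
  1 × O: no H
  Total hydrogens = 14.
Molecular formula: C7H14O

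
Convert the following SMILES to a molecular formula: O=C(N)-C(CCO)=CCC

C7H13NO2

Heavy atoms from the SMILES: 7 C, 1 N, 2 O.
Implicit hydrogens by atom environment:
  3 × C: 2 H each → 6
  2 × C: no H
  1 × C: 3 H
  1 × C: 1 H
  1 × N: 2 H
  1 × O: 1 H
  1 × O: no H
  Total hydrogens = 13.
Molecular formula: C7H13NO2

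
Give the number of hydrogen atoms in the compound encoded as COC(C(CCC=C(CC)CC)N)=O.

Hydrogens are implicit in SMILES; fill each atom to its normal valence:
  4 × C: 2 H each → 8
  3 × C: 3 H each → 9
  2 × C: 1 H each → 2
  2 × C: no H
  2 × O: no H
  1 × N: 2 H
  Total hydrogens = 21.

21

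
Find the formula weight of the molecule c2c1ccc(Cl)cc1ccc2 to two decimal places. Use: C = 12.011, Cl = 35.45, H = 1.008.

162.62

Molecular formula: C10H7Cl.
M = 10×12.011 + 1×35.45 + 7×1.008 = 162.62 g/mol.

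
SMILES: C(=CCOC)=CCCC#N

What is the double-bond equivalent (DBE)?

4

Molecular formula from the SMILES: C8H11NO.
DoU = (2C + 2 + N − H − X)/2 = (2·8 + 2 + 1 − 11 − 0)/2 = 8/2 = 4.
(Structurally: 0 ring(s) + 4 π bond(s) = 4.)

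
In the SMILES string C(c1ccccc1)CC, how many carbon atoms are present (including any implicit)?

9

The symbol for carbon appears 9 times in the SMILES. Lowercase c denotes aromatic carbon and counts toward C.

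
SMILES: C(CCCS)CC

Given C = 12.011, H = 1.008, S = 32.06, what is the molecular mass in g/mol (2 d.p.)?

Molecular formula: C6H14S.
M = 6×12.011 + 14×1.008 + 1×32.06 = 118.24 g/mol.

118.24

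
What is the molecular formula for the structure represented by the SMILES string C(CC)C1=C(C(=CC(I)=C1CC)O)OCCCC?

C15H23IO2

Heavy atoms from the SMILES: 15 C, 1 I, 2 O.
Implicit hydrogens by atom environment:
  6 × C: 2 H each → 12
  5 × C (aromatic): no H
  3 × C: 3 H each → 9
  1 × C (aromatic): 1 H
  1 × I: no H
  1 × O: 1 H
  1 × O: no H
  Total hydrogens = 23.
Molecular formula: C15H23IO2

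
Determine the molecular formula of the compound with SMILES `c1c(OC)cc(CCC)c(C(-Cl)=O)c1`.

Heavy atoms from the SMILES: 11 C, 1 Cl, 2 O.
Implicit hydrogens by atom environment:
  3 × C (aromatic): 1 H each → 3
  3 × C (aromatic): no H
  2 × C: 3 H each → 6
  2 × C: 2 H each → 4
  2 × O: no H
  1 × C: no H
  1 × Cl: no H
  Total hydrogens = 13.
Molecular formula: C11H13ClO2

C11H13ClO2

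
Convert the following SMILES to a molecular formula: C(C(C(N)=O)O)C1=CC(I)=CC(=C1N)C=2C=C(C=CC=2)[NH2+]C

Heavy atoms from the SMILES: 16 C, 1 I, 3 N, 2 O.
Implicit hydrogens by atom environment:
  6 × C (aromatic): 1 H each → 6
  6 × C (aromatic): no H
  2 × N: 2 H each → 4
  1 × C: 3 H
  1 × C: 2 H
  1 × C: 1 H
  1 × C: no H
  1 × I: no H
  1 × N (charge +1): 2 H
  1 × O: 1 H
  1 × O: no H
  Total hydrogens = 19.
Net charge +1.
Molecular formula: C16H19IN3O2+

C16H19IN3O2+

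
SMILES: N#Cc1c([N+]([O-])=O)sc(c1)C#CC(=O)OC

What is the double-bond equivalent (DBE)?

9

Molecular formula from the SMILES: C9H4N2O4S.
DoU = (2C + 2 + N − H − X)/2 = (2·9 + 2 + 2 − 4 − 0)/2 = 18/2 = 9.
(Structurally: 1 ring(s) + 8 π bond(s) = 9.)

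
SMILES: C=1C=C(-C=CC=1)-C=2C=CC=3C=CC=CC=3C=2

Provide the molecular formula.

C16H12

Heavy atoms from the SMILES: 16 C.
Implicit hydrogens by atom environment:
  12 × C (aromatic): 1 H each → 12
  4 × C (aromatic): no H
  Total hydrogens = 12.
Molecular formula: C16H12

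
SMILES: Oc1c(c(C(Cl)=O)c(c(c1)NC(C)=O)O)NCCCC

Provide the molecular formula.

Heavy atoms from the SMILES: 13 C, 1 Cl, 2 N, 4 O.
Implicit hydrogens by atom environment:
  5 × C (aromatic): no H
  3 × C: 2 H each → 6
  2 × C: 3 H each → 6
  2 × C: no H
  2 × N: 1 H each → 2
  2 × O: 1 H each → 2
  2 × O: no H
  1 × C (aromatic): 1 H
  1 × Cl: no H
  Total hydrogens = 17.
Molecular formula: C13H17ClN2O4

C13H17ClN2O4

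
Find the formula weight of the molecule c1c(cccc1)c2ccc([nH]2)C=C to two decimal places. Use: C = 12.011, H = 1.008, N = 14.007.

Molecular formula: C12H11N.
M = 12×12.011 + 11×1.008 + 1×14.007 = 169.23 g/mol.

169.23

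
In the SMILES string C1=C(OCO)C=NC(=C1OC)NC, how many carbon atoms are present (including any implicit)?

8

The symbol for carbon appears 8 times in the SMILES.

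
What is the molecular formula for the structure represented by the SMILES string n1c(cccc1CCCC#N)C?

C10H12N2

Heavy atoms from the SMILES: 10 C, 2 N.
Implicit hydrogens by atom environment:
  3 × C: 2 H each → 6
  3 × C (aromatic): 1 H each → 3
  2 × C (aromatic): no H
  1 × C: 3 H
  1 × C: no H
  1 × N (aromatic): no H
  1 × N: no H
  Total hydrogens = 12.
Molecular formula: C10H12N2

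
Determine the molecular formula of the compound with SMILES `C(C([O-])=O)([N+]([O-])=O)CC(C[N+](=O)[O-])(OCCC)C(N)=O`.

Heavy atoms from the SMILES: 9 C, 3 N, 8 O.
Implicit hydrogens by atom environment:
  5 × O: no H
  4 × C: 2 H each → 8
  3 × C: no H
  3 × O (charge -1): no H
  2 × N (charge +1): no H
  1 × C: 3 H
  1 × C: 1 H
  1 × N: 2 H
  Total hydrogens = 14.
Net charge -1.
Molecular formula: C9H14N3O8-

C9H14N3O8-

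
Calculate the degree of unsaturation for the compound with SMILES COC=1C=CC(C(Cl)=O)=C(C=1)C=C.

6

Molecular formula from the SMILES: C10H9ClO2.
DoU = (2C + 2 + N − H − X)/2 = (2·10 + 2 + 0 − 9 − 1)/2 = 12/2 = 6.
(Structurally: 1 ring(s) + 5 π bond(s) = 6.)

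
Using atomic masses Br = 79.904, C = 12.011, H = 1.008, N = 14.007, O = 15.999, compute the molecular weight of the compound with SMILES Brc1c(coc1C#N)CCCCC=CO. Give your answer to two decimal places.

270.13

Molecular formula: C11H12BrNO2.
M = 1×79.904 + 11×12.011 + 12×1.008 + 1×14.007 + 2×15.999 = 270.13 g/mol.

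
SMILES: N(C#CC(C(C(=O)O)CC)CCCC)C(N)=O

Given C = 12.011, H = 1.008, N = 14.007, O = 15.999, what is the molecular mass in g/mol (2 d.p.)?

Molecular formula: C12H20N2O3.
M = 12×12.011 + 20×1.008 + 2×14.007 + 3×15.999 = 240.30 g/mol.

240.30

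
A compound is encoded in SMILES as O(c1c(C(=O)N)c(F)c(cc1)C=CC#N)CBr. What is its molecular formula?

C11H8BrFN2O2

Heavy atoms from the SMILES: 1 Br, 11 C, 1 F, 2 N, 2 O.
Implicit hydrogens by atom environment:
  4 × C (aromatic): no H
  2 × C (aromatic): 1 H each → 2
  2 × C: 1 H each → 2
  2 × C: no H
  2 × O: no H
  1 × Br: no H
  1 × C: 2 H
  1 × F: no H
  1 × N: 2 H
  1 × N: no H
  Total hydrogens = 8.
Molecular formula: C11H8BrFN2O2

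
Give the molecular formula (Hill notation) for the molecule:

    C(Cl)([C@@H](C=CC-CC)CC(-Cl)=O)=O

C9H12Cl2O2

Heavy atoms from the SMILES: 9 C, 2 Cl, 2 O.
Implicit hydrogens by atom environment:
  3 × C: 2 H each → 6
  3 × C: 1 H each → 3
  2 × C: no H
  2 × Cl: no H
  2 × O: no H
  1 × C: 3 H
  Total hydrogens = 12.
Molecular formula: C9H12Cl2O2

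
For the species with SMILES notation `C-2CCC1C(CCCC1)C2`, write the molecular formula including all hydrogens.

C10H18

Heavy atoms from the SMILES: 10 C.
Implicit hydrogens by atom environment:
  8 × C: 2 H each → 16
  2 × C: 1 H each → 2
  Total hydrogens = 18.
Molecular formula: C10H18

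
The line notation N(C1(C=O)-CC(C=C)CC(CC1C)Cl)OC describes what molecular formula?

C12H20ClNO2

Heavy atoms from the SMILES: 12 C, 1 Cl, 1 N, 2 O.
Implicit hydrogens by atom environment:
  5 × C: 1 H each → 5
  4 × C: 2 H each → 8
  2 × C: 3 H each → 6
  2 × O: no H
  1 × C: no H
  1 × Cl: no H
  1 × N: 1 H
  Total hydrogens = 20.
Molecular formula: C12H20ClNO2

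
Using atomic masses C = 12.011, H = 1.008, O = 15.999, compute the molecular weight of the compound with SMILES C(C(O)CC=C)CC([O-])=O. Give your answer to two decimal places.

Molecular formula: C7H11O3-.
M = 7×12.011 + 11×1.008 + 3×15.999 = 143.16 g/mol.

143.16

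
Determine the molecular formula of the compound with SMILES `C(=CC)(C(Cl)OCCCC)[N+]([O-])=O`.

C8H14ClNO3

Heavy atoms from the SMILES: 8 C, 1 Cl, 1 N, 3 O.
Implicit hydrogens by atom environment:
  3 × C: 2 H each → 6
  2 × C: 3 H each → 6
  2 × C: 1 H each → 2
  2 × O: no H
  1 × C: no H
  1 × Cl: no H
  1 × N (charge +1): no H
  1 × O (charge -1): no H
  Total hydrogens = 14.
Molecular formula: C8H14ClNO3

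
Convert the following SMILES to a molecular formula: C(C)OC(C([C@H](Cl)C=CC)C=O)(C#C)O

Heavy atoms from the SMILES: 11 C, 1 Cl, 3 O.
Implicit hydrogens by atom environment:
  6 × C: 1 H each → 6
  2 × C: 3 H each → 6
  2 × C: no H
  2 × O: no H
  1 × C: 2 H
  1 × Cl: no H
  1 × O: 1 H
  Total hydrogens = 15.
Molecular formula: C11H15ClO3

C11H15ClO3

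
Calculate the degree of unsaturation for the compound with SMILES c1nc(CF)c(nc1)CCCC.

Molecular formula from the SMILES: C9H13FN2.
DoU = (2C + 2 + N − H − X)/2 = (2·9 + 2 + 2 − 13 − 1)/2 = 8/2 = 4.
(Structurally: 1 ring(s) + 3 π bond(s) = 4.)

4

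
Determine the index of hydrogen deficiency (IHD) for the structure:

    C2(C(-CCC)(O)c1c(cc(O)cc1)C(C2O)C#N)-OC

7

Molecular formula from the SMILES: C15H19NO4.
DoU = (2C + 2 + N − H − X)/2 = (2·15 + 2 + 1 − 19 − 0)/2 = 14/2 = 7.
(Structurally: 2 ring(s) + 5 π bond(s) = 7.)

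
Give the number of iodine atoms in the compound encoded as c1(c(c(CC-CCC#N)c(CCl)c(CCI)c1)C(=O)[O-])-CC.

1

The symbol for iodine appears 1 time in the SMILES.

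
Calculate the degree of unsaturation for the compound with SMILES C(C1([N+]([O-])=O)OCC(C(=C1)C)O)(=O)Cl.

Molecular formula from the SMILES: C7H8ClNO5.
DoU = (2C + 2 + N − H − X)/2 = (2·7 + 2 + 1 − 8 − 1)/2 = 8/2 = 4.
(Structurally: 1 ring(s) + 3 π bond(s) = 4.)

4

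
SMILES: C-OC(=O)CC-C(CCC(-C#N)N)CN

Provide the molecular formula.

C10H19N3O2

Heavy atoms from the SMILES: 10 C, 3 N, 2 O.
Implicit hydrogens by atom environment:
  5 × C: 2 H each → 10
  2 × C: 1 H each → 2
  2 × C: no H
  2 × N: 2 H each → 4
  2 × O: no H
  1 × C: 3 H
  1 × N: no H
  Total hydrogens = 19.
Molecular formula: C10H19N3O2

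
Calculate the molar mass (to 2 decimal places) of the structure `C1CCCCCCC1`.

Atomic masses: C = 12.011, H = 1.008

Molecular formula: C8H16.
M = 8×12.011 + 16×1.008 = 112.22 g/mol.

112.22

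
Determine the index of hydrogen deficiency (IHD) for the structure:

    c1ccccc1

4

Molecular formula from the SMILES: C6H6.
DoU = (2C + 2 + N − H − X)/2 = (2·6 + 2 + 0 − 6 − 0)/2 = 8/2 = 4.
(Structurally: 1 ring(s) + 3 π bond(s) = 4.)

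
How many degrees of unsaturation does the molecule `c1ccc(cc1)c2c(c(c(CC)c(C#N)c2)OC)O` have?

10

Molecular formula from the SMILES: C16H15NO2.
DoU = (2C + 2 + N − H − X)/2 = (2·16 + 2 + 1 − 15 − 0)/2 = 20/2 = 10.
(Structurally: 2 ring(s) + 8 π bond(s) = 10.)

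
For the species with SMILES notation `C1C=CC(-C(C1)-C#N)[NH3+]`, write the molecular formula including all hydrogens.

Heavy atoms from the SMILES: 7 C, 2 N.
Implicit hydrogens by atom environment:
  4 × C: 1 H each → 4
  2 × C: 2 H each → 4
  1 × C: no H
  1 × N (charge +1): 3 H
  1 × N: no H
  Total hydrogens = 11.
Net charge +1.
Molecular formula: C7H11N2+

C7H11N2+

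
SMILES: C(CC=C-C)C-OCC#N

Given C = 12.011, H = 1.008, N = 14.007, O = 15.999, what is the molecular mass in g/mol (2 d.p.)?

139.20

Molecular formula: C8H13NO.
M = 8×12.011 + 13×1.008 + 1×14.007 + 1×15.999 = 139.20 g/mol.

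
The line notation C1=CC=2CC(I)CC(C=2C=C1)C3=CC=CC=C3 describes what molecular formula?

C16H15I

Heavy atoms from the SMILES: 16 C, 1 I.
Implicit hydrogens by atom environment:
  9 × C (aromatic): 1 H each → 9
  3 × C (aromatic): no H
  2 × C: 2 H each → 4
  2 × C: 1 H each → 2
  1 × I: no H
  Total hydrogens = 15.
Molecular formula: C16H15I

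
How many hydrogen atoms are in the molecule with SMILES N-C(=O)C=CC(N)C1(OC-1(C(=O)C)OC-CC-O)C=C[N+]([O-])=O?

19

Hydrogens are implicit in SMILES; fill each atom to its normal valence:
  5 × C: 1 H each → 5
  5 × O: no H
  4 × C: no H
  3 × C: 2 H each → 6
  2 × N: 2 H each → 4
  1 × C: 3 H
  1 × N (charge +1): no H
  1 × O: 1 H
  1 × O (charge -1): no H
  Total hydrogens = 19.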